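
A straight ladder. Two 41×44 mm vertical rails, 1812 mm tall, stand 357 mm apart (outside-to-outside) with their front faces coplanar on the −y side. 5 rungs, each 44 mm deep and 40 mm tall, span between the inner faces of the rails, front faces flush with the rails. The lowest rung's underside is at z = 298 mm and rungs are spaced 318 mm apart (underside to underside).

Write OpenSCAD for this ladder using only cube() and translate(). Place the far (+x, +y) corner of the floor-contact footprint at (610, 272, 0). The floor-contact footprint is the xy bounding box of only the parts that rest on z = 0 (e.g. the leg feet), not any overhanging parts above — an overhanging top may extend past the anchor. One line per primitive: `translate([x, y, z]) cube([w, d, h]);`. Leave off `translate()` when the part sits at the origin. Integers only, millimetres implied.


translate([253, 228, 0]) cube([41, 44, 1812]);
translate([569, 228, 0]) cube([41, 44, 1812]);
translate([294, 228, 298]) cube([275, 44, 40]);
translate([294, 228, 616]) cube([275, 44, 40]);
translate([294, 228, 934]) cube([275, 44, 40]);
translate([294, 228, 1252]) cube([275, 44, 40]);
translate([294, 228, 1570]) cube([275, 44, 40]);


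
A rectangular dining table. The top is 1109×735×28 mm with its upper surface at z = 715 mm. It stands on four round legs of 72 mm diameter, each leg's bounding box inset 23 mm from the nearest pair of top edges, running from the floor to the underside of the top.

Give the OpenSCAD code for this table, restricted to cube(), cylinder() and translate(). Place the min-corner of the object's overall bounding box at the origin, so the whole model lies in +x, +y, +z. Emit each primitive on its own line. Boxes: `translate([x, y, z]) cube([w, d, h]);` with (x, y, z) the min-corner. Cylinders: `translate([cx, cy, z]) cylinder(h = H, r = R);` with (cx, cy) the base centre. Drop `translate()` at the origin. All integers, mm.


// leg_h = 715 - 28 = 687
translate([0, 0, 687]) cube([1109, 735, 28]);
translate([59, 59, 0]) cylinder(h = 687, r = 36);
translate([1050, 59, 0]) cylinder(h = 687, r = 36);
translate([59, 676, 0]) cylinder(h = 687, r = 36);
translate([1050, 676, 0]) cylinder(h = 687, r = 36);


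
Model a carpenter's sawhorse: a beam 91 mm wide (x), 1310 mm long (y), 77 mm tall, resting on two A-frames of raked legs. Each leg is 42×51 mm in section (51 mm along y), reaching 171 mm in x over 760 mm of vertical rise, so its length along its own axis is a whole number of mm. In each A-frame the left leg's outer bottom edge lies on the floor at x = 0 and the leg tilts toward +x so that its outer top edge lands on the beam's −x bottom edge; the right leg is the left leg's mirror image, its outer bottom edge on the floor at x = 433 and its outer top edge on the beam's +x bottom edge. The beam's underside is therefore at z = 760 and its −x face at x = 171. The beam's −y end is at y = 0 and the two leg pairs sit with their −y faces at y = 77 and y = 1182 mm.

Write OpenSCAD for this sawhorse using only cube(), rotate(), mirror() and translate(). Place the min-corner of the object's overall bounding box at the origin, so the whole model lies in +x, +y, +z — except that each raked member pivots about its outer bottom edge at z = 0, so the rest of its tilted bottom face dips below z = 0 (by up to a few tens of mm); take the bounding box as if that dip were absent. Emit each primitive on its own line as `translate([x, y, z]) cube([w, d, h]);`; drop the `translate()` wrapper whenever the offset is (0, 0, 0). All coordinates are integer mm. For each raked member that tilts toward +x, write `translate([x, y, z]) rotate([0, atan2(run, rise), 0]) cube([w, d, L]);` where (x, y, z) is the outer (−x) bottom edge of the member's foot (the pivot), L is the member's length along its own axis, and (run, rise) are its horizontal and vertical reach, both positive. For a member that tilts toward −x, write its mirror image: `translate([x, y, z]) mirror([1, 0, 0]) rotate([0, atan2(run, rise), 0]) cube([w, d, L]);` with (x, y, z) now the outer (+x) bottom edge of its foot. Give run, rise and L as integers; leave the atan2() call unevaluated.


translate([171, 0, 760]) cube([91, 1310, 77]);
translate([0, 77, 0]) rotate([0, atan2(171, 760), 0]) cube([42, 51, 779]);
translate([433, 77, 0]) mirror([1, 0, 0]) rotate([0, atan2(171, 760), 0]) cube([42, 51, 779]);
translate([0, 1182, 0]) rotate([0, atan2(171, 760), 0]) cube([42, 51, 779]);
translate([433, 1182, 0]) mirror([1, 0, 0]) rotate([0, atan2(171, 760), 0]) cube([42, 51, 779]);


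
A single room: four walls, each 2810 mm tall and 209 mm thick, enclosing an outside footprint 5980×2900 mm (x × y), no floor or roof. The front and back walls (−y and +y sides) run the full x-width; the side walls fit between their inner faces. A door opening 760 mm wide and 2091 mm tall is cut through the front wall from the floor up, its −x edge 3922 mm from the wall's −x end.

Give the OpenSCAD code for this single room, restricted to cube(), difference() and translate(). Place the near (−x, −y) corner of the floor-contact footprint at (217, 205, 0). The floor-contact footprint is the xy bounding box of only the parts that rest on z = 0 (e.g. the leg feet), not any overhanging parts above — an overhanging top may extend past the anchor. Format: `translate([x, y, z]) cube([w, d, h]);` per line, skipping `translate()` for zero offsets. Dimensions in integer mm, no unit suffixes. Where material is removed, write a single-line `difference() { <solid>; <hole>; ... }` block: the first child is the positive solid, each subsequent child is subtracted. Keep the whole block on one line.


difference() { translate([217, 205, 0]) cube([5980, 209, 2810]); translate([4139, 205, 0]) cube([760, 209, 2091]); }
translate([217, 2896, 0]) cube([5980, 209, 2810]);
translate([217, 414, 0]) cube([209, 2482, 2810]);
translate([5988, 414, 0]) cube([209, 2482, 2810]);


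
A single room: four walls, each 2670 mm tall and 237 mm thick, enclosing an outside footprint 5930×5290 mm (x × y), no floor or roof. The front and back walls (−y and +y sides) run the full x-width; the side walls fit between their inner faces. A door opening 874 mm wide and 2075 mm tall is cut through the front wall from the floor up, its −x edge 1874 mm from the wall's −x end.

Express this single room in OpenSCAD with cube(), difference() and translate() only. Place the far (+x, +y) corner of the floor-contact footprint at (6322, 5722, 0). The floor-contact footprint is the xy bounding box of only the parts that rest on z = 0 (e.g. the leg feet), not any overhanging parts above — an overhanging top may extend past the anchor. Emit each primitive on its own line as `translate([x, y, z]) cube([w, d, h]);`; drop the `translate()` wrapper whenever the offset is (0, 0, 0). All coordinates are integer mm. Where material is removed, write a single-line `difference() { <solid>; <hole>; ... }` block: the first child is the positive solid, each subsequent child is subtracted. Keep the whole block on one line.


difference() { translate([392, 432, 0]) cube([5930, 237, 2670]); translate([2266, 432, 0]) cube([874, 237, 2075]); }
translate([392, 5485, 0]) cube([5930, 237, 2670]);
translate([392, 669, 0]) cube([237, 4816, 2670]);
translate([6085, 669, 0]) cube([237, 4816, 2670]);


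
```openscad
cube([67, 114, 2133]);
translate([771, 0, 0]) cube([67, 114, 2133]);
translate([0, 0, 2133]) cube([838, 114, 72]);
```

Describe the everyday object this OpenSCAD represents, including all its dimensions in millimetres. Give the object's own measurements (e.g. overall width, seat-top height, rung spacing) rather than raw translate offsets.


A door frame. The clear opening is 704 mm wide and 2133 mm high. Two 67 mm wide jambs, 114 mm deep, stand either side of the opening from the floor to the top of the opening. A 72 mm thick head sits across the top of both jambs, spanning the full outside width of the frame.


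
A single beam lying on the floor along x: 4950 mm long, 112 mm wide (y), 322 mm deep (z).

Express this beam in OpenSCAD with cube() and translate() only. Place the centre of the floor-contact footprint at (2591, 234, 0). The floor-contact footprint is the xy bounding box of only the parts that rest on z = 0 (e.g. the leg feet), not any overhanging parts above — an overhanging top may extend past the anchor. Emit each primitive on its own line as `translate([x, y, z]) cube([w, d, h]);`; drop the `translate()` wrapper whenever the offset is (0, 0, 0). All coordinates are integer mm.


translate([116, 178, 0]) cube([4950, 112, 322]);


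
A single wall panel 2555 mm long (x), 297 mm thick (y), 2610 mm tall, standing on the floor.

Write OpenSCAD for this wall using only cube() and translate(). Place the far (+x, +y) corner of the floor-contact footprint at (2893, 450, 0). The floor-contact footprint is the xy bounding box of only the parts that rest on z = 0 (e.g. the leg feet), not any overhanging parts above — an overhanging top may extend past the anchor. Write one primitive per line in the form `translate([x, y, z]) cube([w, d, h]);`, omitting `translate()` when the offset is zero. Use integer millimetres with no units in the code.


translate([338, 153, 0]) cube([2555, 297, 2610]);


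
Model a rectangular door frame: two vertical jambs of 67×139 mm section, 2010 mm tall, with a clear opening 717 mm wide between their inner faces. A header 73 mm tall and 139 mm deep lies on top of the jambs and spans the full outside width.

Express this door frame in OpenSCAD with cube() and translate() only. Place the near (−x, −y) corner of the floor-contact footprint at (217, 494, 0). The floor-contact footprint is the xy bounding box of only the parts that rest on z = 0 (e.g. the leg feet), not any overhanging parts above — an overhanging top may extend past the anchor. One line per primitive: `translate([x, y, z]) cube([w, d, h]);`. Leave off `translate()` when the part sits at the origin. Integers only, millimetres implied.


translate([217, 494, 0]) cube([67, 139, 2010]);
translate([1001, 494, 0]) cube([67, 139, 2010]);
translate([217, 494, 2010]) cube([851, 139, 73]);


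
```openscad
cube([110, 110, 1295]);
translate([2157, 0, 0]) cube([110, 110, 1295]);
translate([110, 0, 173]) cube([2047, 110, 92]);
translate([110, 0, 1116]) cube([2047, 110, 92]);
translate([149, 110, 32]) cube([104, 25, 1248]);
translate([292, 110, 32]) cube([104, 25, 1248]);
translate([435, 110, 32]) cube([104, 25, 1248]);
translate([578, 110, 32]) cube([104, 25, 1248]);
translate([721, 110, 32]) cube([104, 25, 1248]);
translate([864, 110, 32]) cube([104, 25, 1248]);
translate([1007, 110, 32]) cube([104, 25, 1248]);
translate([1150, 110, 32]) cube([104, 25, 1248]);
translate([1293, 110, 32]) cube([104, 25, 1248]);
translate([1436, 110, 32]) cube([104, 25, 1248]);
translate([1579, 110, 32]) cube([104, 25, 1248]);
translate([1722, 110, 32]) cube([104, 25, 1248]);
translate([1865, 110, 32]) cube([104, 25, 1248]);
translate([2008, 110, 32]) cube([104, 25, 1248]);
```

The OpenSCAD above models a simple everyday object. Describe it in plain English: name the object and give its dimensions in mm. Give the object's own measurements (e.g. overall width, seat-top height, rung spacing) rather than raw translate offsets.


A fence section. Two 110×110 mm posts, 1295 mm tall, stand on the floor with a clear span of 2047 mm between their inner faces. Two horizontal rails of 110×92 mm section span the gap between the posts with their undersides at z = 173 mm and z = 1116 mm, flush with the posts' −y face. 14 pickets, each 104 mm wide, 25 mm thick and 1248 mm tall, are fixed to the +y face of the rails with their bottoms at z = 32 mm, spaced across the span with a 39 mm gap after the −x post and between neighbouring pickets, with 45 mm left before the +x post.


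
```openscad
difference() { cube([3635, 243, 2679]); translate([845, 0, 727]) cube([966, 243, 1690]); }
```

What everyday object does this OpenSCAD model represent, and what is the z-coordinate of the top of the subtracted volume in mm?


A wall with a window opening. The window head height is 2417 mm.

A wall with a rectangular opening subtracted — a window. Sill at z = 727, opening 1690 mm tall, so the head is at 727 + 1690 = 2417 mm.


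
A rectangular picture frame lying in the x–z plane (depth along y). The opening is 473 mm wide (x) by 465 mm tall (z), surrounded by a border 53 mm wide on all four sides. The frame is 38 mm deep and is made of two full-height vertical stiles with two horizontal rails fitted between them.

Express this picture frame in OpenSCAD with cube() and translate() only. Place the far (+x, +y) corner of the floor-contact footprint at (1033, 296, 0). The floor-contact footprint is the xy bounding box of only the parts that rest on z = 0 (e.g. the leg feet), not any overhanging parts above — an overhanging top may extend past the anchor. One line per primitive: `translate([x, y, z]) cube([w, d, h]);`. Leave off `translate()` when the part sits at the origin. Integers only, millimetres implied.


translate([454, 258, 0]) cube([53, 38, 571]);
translate([980, 258, 0]) cube([53, 38, 571]);
translate([507, 258, 0]) cube([473, 38, 53]);
translate([507, 258, 518]) cube([473, 38, 53]);


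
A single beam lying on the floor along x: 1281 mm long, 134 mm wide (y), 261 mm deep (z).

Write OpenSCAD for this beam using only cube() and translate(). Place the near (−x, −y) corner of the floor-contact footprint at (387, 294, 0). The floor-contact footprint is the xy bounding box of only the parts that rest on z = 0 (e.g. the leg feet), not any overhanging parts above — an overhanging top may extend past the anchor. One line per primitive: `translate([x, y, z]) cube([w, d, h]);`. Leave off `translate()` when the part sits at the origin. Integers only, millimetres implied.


translate([387, 294, 0]) cube([1281, 134, 261]);


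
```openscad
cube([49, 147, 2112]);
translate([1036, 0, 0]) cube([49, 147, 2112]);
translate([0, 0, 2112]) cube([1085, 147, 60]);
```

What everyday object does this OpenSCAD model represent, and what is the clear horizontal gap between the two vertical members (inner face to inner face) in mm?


A door frame. The clear opening width is 987 mm.

Two 2112 mm tall posts with a header on top — a door frame. The left jamb is 49 mm wide at x = 0; the right jamb starts at x = 1036. The clear opening is 1036 − 49 = 987 mm.


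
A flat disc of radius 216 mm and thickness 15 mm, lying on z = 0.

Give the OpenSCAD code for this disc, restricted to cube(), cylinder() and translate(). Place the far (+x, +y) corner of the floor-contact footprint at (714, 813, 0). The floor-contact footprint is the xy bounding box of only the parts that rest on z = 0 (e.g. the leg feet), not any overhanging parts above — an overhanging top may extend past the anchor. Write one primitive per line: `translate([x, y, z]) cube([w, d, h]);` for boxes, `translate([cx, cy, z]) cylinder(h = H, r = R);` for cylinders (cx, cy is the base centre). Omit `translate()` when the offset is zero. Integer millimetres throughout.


translate([498, 597, 0]) cylinder(h = 15, r = 216);


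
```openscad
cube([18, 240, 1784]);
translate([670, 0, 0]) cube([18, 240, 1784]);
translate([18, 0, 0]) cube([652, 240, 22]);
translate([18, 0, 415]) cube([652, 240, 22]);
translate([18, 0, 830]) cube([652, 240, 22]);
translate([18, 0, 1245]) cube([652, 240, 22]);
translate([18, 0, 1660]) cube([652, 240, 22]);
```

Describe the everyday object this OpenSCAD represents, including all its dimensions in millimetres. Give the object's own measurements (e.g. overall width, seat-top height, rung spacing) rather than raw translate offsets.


An open bookshelf. Two side panels, each 18 mm thick, 240 mm deep and 1784 mm tall, stand 688 mm apart (outside-to-outside). Between them sit 5 shelves, each 22 mm thick and 240 mm deep, spanning the full gap between the sides. The bottom shelf rests on the floor (its underside at z = 0) and the clear gap between one shelf's top and the next shelf's underside is 393 mm.


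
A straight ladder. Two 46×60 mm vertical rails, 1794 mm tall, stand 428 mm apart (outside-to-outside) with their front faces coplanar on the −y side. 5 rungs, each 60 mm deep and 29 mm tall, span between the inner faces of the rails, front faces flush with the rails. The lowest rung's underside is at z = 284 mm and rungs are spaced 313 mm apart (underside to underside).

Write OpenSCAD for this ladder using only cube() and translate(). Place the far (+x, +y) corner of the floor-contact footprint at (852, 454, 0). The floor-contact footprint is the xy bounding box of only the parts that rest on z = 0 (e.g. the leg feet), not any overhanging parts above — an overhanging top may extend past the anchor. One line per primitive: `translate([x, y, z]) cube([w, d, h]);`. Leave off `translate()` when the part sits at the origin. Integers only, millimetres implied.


translate([424, 394, 0]) cube([46, 60, 1794]);
translate([806, 394, 0]) cube([46, 60, 1794]);
translate([470, 394, 284]) cube([336, 60, 29]);
translate([470, 394, 597]) cube([336, 60, 29]);
translate([470, 394, 910]) cube([336, 60, 29]);
translate([470, 394, 1223]) cube([336, 60, 29]);
translate([470, 394, 1536]) cube([336, 60, 29]);


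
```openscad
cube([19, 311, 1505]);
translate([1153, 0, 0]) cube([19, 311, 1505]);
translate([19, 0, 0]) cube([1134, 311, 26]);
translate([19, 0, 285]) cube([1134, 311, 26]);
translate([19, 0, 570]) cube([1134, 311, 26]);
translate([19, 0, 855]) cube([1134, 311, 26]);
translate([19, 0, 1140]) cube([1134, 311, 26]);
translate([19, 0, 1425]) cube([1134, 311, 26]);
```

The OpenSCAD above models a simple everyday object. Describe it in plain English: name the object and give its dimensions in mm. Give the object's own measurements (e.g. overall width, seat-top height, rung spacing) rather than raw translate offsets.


An open bookshelf. Two side panels, each 19 mm thick, 311 mm deep and 1505 mm tall, stand 1172 mm apart (outside-to-outside). Between them sit 6 shelves, each 26 mm thick and 311 mm deep, spanning the full gap between the sides. The bottom shelf rests on the floor (its underside at z = 0) and the clear gap between one shelf's top and the next shelf's underside is 259 mm.


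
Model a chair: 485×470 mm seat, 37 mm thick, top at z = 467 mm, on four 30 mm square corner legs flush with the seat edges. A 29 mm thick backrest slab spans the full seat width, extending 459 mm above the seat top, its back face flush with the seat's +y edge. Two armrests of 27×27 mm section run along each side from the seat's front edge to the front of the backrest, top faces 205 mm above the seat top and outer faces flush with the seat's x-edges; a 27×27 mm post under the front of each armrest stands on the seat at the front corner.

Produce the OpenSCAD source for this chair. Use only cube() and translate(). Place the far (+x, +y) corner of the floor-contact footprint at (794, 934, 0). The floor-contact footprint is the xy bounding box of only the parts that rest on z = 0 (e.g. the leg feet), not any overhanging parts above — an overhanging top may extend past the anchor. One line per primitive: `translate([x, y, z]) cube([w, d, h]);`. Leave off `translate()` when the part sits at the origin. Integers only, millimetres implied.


translate([309, 464, 430]) cube([485, 470, 37]);
translate([309, 464, 0]) cube([30, 30, 430]);
translate([764, 464, 0]) cube([30, 30, 430]);
translate([309, 904, 0]) cube([30, 30, 430]);
translate([764, 904, 0]) cube([30, 30, 430]);
translate([309, 905, 467]) cube([485, 29, 459]);
translate([309, 464, 645]) cube([27, 441, 27]);
translate([767, 464, 645]) cube([27, 441, 27]);
translate([309, 464, 467]) cube([27, 27, 178]);
translate([767, 464, 467]) cube([27, 27, 178]);


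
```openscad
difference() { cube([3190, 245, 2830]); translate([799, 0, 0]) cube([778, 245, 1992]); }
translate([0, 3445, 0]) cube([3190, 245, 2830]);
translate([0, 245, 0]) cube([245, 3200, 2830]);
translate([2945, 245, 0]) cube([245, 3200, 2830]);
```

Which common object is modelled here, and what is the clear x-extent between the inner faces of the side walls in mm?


A single room. The interior width is 2700 mm.

Four walls enclosing a rectangle with a door in the front wall — a room. Outside width 3190 minus two 245 mm walls gives 2700 mm.


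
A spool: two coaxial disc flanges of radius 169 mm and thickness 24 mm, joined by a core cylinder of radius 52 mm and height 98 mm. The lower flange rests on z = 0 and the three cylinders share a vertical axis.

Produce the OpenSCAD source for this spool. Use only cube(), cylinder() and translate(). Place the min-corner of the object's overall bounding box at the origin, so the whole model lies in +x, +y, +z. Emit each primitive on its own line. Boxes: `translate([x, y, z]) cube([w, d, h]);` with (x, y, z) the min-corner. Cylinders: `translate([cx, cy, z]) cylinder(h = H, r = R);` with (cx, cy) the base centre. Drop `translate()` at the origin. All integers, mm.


translate([169, 169, 0]) cylinder(h = 24, r = 169);
translate([169, 169, 24]) cylinder(h = 98, r = 52);
translate([169, 169, 122]) cylinder(h = 24, r = 169);


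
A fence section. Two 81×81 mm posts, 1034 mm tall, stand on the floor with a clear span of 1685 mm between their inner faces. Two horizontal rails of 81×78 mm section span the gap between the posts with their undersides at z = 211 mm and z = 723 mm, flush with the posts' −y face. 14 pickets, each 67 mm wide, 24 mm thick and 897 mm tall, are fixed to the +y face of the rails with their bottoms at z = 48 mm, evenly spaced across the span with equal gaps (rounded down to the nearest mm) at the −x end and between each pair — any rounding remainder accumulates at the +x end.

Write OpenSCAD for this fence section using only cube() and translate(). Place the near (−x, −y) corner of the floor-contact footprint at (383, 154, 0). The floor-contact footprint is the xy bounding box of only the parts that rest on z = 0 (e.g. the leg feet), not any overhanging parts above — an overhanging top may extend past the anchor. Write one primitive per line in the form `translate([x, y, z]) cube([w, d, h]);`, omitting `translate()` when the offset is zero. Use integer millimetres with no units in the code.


translate([383, 154, 0]) cube([81, 81, 1034]);
translate([2149, 154, 0]) cube([81, 81, 1034]);
translate([464, 154, 211]) cube([1685, 81, 78]);
translate([464, 154, 723]) cube([1685, 81, 78]);
translate([513, 235, 48]) cube([67, 24, 897]);
translate([629, 235, 48]) cube([67, 24, 897]);
translate([745, 235, 48]) cube([67, 24, 897]);
translate([861, 235, 48]) cube([67, 24, 897]);
translate([977, 235, 48]) cube([67, 24, 897]);
translate([1093, 235, 48]) cube([67, 24, 897]);
translate([1209, 235, 48]) cube([67, 24, 897]);
translate([1325, 235, 48]) cube([67, 24, 897]);
translate([1441, 235, 48]) cube([67, 24, 897]);
translate([1557, 235, 48]) cube([67, 24, 897]);
translate([1673, 235, 48]) cube([67, 24, 897]);
translate([1789, 235, 48]) cube([67, 24, 897]);
translate([1905, 235, 48]) cube([67, 24, 897]);
translate([2021, 235, 48]) cube([67, 24, 897]);


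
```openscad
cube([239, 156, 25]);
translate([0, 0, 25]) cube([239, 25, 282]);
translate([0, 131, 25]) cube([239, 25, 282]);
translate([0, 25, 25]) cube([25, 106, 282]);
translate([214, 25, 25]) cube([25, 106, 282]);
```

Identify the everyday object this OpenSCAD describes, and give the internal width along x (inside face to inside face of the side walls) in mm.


An open box. The internal width is 189 mm.

A 239×156 base slab with four walls standing on it — an open box. The base is 239 mm wide and the walls are 25 mm thick, so the internal width is 239 − 2 × 25 = 189 mm.


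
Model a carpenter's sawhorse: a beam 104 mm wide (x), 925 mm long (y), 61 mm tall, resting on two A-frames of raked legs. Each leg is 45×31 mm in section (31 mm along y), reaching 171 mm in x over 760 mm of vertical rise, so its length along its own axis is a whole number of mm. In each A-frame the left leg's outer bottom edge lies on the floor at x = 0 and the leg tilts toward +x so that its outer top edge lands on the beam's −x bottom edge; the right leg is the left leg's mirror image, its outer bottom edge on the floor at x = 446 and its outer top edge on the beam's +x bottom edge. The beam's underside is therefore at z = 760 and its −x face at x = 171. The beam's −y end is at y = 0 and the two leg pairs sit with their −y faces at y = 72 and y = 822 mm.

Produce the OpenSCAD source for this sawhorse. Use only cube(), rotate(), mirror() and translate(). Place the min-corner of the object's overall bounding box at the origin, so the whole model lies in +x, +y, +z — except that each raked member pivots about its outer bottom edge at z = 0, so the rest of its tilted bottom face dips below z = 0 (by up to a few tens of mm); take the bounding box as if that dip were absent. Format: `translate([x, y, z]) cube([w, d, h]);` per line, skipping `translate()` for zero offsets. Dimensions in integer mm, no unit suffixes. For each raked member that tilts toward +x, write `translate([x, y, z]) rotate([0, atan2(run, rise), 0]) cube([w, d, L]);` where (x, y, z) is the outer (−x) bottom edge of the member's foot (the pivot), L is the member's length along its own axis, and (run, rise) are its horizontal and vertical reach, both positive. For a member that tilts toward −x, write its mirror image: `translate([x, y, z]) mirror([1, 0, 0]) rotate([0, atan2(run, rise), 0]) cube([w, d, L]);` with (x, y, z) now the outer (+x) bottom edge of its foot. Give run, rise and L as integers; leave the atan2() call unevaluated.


translate([171, 0, 760]) cube([104, 925, 61]);
translate([0, 72, 0]) rotate([0, atan2(171, 760), 0]) cube([45, 31, 779]);
translate([446, 72, 0]) mirror([1, 0, 0]) rotate([0, atan2(171, 760), 0]) cube([45, 31, 779]);
translate([0, 822, 0]) rotate([0, atan2(171, 760), 0]) cube([45, 31, 779]);
translate([446, 822, 0]) mirror([1, 0, 0]) rotate([0, atan2(171, 760), 0]) cube([45, 31, 779]);


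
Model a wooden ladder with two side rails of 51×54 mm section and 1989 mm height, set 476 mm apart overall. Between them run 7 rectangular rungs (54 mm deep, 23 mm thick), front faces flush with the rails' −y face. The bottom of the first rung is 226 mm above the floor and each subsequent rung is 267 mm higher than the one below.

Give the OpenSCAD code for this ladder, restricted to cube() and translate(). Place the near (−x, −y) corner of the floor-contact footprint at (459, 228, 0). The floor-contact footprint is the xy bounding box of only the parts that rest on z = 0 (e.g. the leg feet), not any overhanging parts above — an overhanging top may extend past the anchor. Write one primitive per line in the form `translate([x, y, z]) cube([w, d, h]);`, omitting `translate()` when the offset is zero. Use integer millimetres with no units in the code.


translate([459, 228, 0]) cube([51, 54, 1989]);
translate([884, 228, 0]) cube([51, 54, 1989]);
translate([510, 228, 226]) cube([374, 54, 23]);
translate([510, 228, 493]) cube([374, 54, 23]);
translate([510, 228, 760]) cube([374, 54, 23]);
translate([510, 228, 1027]) cube([374, 54, 23]);
translate([510, 228, 1294]) cube([374, 54, 23]);
translate([510, 228, 1561]) cube([374, 54, 23]);
translate([510, 228, 1828]) cube([374, 54, 23]);


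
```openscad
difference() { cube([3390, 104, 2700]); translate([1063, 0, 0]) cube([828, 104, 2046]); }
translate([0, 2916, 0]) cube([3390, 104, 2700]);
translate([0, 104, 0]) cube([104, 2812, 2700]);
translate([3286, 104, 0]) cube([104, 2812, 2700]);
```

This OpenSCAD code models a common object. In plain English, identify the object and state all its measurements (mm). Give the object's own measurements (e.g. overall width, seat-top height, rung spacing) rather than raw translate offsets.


A single room: four walls, each 2700 mm tall and 104 mm thick, enclosing an outside footprint 3390×3020 mm (x × y), no floor or roof. The front and back walls (−y and +y sides) run the full x-width; the side walls fit between their inner faces. A door opening 828 mm wide and 2046 mm tall is cut through the front wall from the floor up, its −x edge 1063 mm from the wall's −x end.


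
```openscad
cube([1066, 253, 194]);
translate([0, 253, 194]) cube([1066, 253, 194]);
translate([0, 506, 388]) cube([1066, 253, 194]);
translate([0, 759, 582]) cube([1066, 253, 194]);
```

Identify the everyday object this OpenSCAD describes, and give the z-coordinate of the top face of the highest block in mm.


A staircase. The total rise is 776 mm.

4 identical blocks, each offset up and back from the previous — a staircase. Each step is 194 mm tall and there are 4 of them, so the total rise is 4 × 194 = 776 mm.


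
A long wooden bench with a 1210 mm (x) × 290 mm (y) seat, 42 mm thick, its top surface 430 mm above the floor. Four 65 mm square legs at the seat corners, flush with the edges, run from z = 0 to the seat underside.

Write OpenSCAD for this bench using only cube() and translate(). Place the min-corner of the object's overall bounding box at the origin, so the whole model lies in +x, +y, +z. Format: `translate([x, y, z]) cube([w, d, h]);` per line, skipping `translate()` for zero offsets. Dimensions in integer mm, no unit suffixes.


translate([0, 0, 388]) cube([1210, 290, 42]);
cube([65, 65, 388]);
translate([0, 225, 0]) cube([65, 65, 388]);
translate([1145, 0, 0]) cube([65, 65, 388]);
translate([1145, 225, 0]) cube([65, 65, 388]);


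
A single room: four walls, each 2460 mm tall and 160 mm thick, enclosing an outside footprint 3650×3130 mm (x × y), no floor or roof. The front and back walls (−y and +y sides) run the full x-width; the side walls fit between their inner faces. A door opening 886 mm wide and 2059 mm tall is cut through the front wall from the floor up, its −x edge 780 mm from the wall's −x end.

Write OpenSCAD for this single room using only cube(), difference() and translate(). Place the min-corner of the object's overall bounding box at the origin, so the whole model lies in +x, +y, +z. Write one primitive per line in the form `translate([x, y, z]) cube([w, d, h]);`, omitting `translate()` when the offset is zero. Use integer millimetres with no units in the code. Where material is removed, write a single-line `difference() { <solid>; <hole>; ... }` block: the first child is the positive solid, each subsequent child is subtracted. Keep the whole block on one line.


difference() { cube([3650, 160, 2460]); translate([780, 0, 0]) cube([886, 160, 2059]); }
translate([0, 2970, 0]) cube([3650, 160, 2460]);
translate([0, 160, 0]) cube([160, 2810, 2460]);
translate([3490, 160, 0]) cube([160, 2810, 2460]);


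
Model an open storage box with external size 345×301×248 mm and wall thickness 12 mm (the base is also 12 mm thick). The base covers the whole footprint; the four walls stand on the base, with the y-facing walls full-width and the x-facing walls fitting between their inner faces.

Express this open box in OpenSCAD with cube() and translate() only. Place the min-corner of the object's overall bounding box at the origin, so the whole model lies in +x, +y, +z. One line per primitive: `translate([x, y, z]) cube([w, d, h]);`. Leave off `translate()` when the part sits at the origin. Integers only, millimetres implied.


cube([345, 301, 12]);
translate([0, 0, 12]) cube([345, 12, 236]);
translate([0, 289, 12]) cube([345, 12, 236]);
translate([0, 12, 12]) cube([12, 277, 236]);
translate([333, 12, 12]) cube([12, 277, 236]);


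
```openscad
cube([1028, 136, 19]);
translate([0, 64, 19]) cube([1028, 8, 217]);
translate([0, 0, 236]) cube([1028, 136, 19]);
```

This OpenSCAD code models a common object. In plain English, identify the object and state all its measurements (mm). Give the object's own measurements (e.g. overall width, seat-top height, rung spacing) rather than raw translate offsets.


An I-beam lying along x, 1028 mm long. Overall section height 255 mm. Two flanges 136 mm wide (y) and 19 mm thick, one on the floor and one at the top; a web 8 mm thick runs between them, centred on the flange width.


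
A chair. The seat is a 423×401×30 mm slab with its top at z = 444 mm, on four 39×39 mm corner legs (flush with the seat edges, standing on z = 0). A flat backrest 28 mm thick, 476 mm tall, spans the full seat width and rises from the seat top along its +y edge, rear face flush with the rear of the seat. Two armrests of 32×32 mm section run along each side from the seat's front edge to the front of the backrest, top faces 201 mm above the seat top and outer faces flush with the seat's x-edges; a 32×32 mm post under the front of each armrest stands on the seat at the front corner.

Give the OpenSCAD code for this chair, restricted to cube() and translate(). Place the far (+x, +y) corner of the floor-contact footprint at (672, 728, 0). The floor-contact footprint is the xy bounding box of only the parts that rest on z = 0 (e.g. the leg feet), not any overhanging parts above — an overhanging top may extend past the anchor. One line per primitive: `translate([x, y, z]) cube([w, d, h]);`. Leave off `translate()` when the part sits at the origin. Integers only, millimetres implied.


// leg_h = 444 - 30 = 414
// arm post h = 201 - 32 = 169
translate([249, 327, 414]) cube([423, 401, 30]);
translate([249, 327, 0]) cube([39, 39, 414]);
translate([633, 327, 0]) cube([39, 39, 414]);
translate([249, 689, 0]) cube([39, 39, 414]);
translate([633, 689, 0]) cube([39, 39, 414]);
translate([249, 700, 444]) cube([423, 28, 476]);
translate([249, 327, 613]) cube([32, 373, 32]);
translate([640, 327, 613]) cube([32, 373, 32]);
translate([249, 327, 444]) cube([32, 32, 169]);
translate([640, 327, 444]) cube([32, 32, 169]);


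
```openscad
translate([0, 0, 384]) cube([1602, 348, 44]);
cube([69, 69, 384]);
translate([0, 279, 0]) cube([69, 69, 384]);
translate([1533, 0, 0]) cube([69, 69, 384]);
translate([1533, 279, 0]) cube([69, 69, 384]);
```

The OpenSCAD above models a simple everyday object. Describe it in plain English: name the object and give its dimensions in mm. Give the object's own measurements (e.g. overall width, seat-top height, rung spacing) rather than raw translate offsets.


A bench: a 1602×348 mm seat slab, 44 mm thick, top at z = 428 mm, on four 69×69 mm square legs flush with the seat corners and standing on z = 0.


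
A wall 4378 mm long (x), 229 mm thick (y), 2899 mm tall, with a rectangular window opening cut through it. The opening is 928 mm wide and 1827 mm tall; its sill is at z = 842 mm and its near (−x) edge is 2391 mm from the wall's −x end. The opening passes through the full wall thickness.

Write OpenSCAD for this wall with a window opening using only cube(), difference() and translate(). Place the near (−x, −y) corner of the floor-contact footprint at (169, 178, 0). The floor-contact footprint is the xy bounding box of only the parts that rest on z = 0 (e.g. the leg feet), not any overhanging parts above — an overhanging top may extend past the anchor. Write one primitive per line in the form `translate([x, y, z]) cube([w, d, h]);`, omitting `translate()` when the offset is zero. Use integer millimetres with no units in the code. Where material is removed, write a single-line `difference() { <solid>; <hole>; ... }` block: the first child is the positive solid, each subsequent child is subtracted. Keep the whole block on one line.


difference() { translate([169, 178, 0]) cube([4378, 229, 2899]); translate([2560, 178, 842]) cube([928, 229, 1827]); }


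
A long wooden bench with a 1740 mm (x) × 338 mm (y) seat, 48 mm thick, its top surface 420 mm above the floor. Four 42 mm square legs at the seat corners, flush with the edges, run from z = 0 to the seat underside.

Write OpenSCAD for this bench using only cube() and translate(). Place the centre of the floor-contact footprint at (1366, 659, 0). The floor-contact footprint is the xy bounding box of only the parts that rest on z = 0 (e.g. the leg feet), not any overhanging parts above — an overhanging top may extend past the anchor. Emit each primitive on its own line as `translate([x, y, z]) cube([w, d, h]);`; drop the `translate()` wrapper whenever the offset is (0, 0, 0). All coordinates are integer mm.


// leg_h = 420 − 48 = 372
translate([496, 490, 372]) cube([1740, 338, 48]);
translate([496, 490, 0]) cube([42, 42, 372]);
translate([496, 786, 0]) cube([42, 42, 372]);
translate([2194, 490, 0]) cube([42, 42, 372]);
translate([2194, 786, 0]) cube([42, 42, 372]);


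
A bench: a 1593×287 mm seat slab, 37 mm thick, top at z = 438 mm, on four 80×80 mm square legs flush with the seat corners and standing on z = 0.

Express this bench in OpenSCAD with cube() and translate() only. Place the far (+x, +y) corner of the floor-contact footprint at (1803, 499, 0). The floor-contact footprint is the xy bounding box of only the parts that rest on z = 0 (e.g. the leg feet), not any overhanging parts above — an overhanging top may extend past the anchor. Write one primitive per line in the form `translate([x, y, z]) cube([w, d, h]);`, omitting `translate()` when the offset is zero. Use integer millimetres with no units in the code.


translate([210, 212, 401]) cube([1593, 287, 37]);
translate([210, 212, 0]) cube([80, 80, 401]);
translate([210, 419, 0]) cube([80, 80, 401]);
translate([1723, 212, 0]) cube([80, 80, 401]);
translate([1723, 419, 0]) cube([80, 80, 401]);


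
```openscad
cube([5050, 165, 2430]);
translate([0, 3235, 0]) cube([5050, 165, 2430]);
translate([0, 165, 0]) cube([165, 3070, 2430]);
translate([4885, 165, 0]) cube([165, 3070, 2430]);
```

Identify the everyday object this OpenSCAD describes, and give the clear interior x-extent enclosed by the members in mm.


A house (or room) frame. The interior width is 4720 mm.

Four 2430 mm walls enclosing a rectangle with no floor or roof — a room or house frame. Outside width is 5050 mm and wall thickness is 165 mm, so the interior width is 5050 − 2 × 165 = 4720 mm.


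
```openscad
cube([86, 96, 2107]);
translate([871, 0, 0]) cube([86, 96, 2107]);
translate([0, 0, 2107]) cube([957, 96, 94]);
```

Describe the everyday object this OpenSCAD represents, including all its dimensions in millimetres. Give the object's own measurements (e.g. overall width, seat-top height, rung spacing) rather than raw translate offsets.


A door frame. The clear opening is 785 mm wide and 2107 mm high. Two 86 mm wide jambs, 96 mm deep, stand either side of the opening from the floor to the top of the opening. A 94 mm thick head sits across the top of both jambs, spanning the full outside width of the frame.


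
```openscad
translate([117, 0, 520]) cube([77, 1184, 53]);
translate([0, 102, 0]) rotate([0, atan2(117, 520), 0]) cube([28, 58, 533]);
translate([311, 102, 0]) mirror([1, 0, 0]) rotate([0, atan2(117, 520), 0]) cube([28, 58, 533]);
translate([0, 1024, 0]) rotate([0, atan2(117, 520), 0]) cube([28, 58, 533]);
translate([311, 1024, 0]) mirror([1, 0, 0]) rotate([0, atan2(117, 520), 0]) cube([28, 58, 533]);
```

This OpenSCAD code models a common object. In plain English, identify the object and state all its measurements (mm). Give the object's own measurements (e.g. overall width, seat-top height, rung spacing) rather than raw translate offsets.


A sawhorse. A 77×1184×53 mm beam (x, y, z) sits on two A-frame leg pairs. Each pair is two raked legs of 28×58 mm section (58 mm along y) splaying symmetrically in x. Each leg rises 520 mm vertically over 117 mm of horizontal reach and is 533 mm long along its own axis. Every leg's outer bottom edge rests on the floor and its outer top edge meets a bottom edge of the beam — the left legs (tilting toward +x) meet the beam's −x bottom edge, the right legs (their mirror images, tilting toward −x) meet its +x bottom edge — so the leg tops tuck under the beam, the beam's underside is 520 mm above the floor, and the feet are 311 mm apart outside-to-outside with the beam centred between them. The two leg pairs are set in 102 mm from either end of the beam.


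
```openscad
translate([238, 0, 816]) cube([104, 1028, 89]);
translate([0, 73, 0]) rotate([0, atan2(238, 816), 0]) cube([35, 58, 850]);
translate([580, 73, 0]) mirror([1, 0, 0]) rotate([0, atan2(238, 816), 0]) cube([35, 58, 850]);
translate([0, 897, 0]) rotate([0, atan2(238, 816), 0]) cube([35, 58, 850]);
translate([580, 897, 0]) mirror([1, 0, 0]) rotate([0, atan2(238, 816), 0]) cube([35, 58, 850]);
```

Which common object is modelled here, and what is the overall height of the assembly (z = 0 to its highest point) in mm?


A sawhorse. The overall height is 905 mm.

A beam across two mirrored pairs of raked legs — a sawhorse. The beam's underside is at z = 816 (matching the legs' vertical rise in atan2(238, 816)) and the beam is 89 mm tall, so its top is at 816 + 89 = 905 mm. The raked legs top out at the beam's underside, so that is the highest point.
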